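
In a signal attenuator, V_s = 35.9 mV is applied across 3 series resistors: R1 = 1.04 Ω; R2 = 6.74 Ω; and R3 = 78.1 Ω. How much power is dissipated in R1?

Series current I = V_s/ΣR = 35.9/85.88 = 0.4180 mA.
V(R1) = I·R = 0.4347 mV; P = V·I = 0.4347 × 0.4180 = 0.1817 µW.

P ≈ 0.182 µW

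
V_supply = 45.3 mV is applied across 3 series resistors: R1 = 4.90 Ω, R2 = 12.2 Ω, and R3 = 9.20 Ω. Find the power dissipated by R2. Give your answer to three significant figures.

Series current I = V_supply/ΣR = 45.3/26.30 = 1.722 mA.
P(R2) = I²·R2 = (1.722)² × 12.2 = 36.19 µW.

P ≈ 36.2 µW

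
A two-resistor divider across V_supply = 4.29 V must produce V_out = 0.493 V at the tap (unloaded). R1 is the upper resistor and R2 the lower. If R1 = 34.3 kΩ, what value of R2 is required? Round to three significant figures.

V_out/V_supply = R2/(R1+R2) = 0.1149.
So R2 = R1 · V_out/(V_supply − V_out) = 34.3 × 0.493/(4.29 − 0.493) = 34.3 × 0.1298 = 4.453 kΩ.

R2 ≈ 4.45 kΩ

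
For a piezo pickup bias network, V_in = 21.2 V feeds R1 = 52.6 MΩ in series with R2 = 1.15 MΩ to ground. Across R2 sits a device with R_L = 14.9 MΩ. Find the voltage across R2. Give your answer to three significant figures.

V_out ≈ 0.422 V

The load sits in parallel with R2, giving an effective lower resistance R2' = R2·R_L/(R2+R_L) = 1.068 MΩ.
Then V_out = V_in · R2'/(R1 + R2') = 21.2 × 1.068/53.67 = 0.4217 V.
(Unloaded it would be 0.454 V; the load pulls it down.)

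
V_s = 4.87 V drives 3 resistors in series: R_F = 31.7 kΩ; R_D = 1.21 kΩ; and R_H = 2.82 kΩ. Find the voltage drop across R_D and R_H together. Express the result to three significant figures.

Series total: ΣR = 31.7 + 1.21 + 2.82 = 35.73 kΩ.
R_{R_D..R_H} = 1.21 + 2.82 = 4.030 kΩ.
V = V_s · R/ΣR = 4.87 × 0.1128 = 0.5493 V.

V ≈ 0.549 V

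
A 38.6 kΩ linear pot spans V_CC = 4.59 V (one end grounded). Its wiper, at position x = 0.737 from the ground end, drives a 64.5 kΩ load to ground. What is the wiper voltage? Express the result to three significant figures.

The pot divides into 10.15 kΩ above the wiper and 28.45 kΩ below.
Lower segment in parallel with the load: 28.45 ‖ 64.5 = 19.74 kΩ.
V_out = 4.59 × 19.74/(10.15 + 19.74) = 3.031 V.
(Unloaded: V_out = x·V_CC = 3.38 V.)

V_out ≈ 3.03 V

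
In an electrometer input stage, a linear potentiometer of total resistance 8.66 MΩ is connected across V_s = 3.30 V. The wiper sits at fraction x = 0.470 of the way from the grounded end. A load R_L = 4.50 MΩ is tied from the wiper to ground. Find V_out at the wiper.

V_out ≈ 1.05 V

The pot divides into 4.590 MΩ above the wiper and 4.070 MΩ below.
Lower segment in parallel with the load: 4.070 ‖ 4.50 = 2.137 MΩ.
Then V_out = V_s · 2.137/(4.590 + 2.137) = 1.048 V.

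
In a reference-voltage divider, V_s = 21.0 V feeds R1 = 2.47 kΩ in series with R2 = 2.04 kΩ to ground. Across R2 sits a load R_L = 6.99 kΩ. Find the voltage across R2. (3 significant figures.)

V_out ≈ 8.19 V

The load sits in parallel with R2, giving an effective lower resistance R2' = R2·R_L/(R2+R_L) = 1.579 kΩ.
Then V_out = V_s · R2'/(R1 + R2') = 21.0 × 1.579/4.049 = 8.190 V.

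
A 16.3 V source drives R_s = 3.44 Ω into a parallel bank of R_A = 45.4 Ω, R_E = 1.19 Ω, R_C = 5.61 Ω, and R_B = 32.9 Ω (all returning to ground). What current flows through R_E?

I ≈ 2.92 A

Parallel bank: R_p = 1/(1/45.4 + 1/1.19 + 1/5.61 + 1/32.9) = 0.9337 Ω.
V_A = 16.3 × 0.9337/4.374 = 3.480 V.
Branch current I = V_A/R_E = 3.480/1.19 = 2.924 A.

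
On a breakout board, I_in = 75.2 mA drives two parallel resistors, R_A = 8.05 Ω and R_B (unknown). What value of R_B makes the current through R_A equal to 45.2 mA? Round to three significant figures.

R_B ≈ 12.1 Ω

In a two-way split, I_A/I_in = R_B/(R_A + R_B).
45.2/75.2 = R_B/(R_A + R_B) → R_B = R_A · (0.6011)/(1 − 0.6011) = 8.05 × 1.507 = 12.13 Ω.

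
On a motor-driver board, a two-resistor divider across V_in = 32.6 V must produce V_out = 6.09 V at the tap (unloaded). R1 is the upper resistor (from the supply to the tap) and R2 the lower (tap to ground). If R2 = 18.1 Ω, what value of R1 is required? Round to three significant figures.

R1 ≈ 78.8 Ω

Required fraction k = V_out/V_in = 0.1868.
So R1 = R2 · (V_in/V_out − 1) = 18.1 × (32.6/6.09 − 1) = 18.1 × 4.353 = 78.79 Ω.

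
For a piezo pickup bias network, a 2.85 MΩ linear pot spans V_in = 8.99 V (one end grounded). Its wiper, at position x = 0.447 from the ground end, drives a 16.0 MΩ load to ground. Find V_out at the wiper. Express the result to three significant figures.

V_out ≈ 3.85 V

Lower segment x·R_p = 1.274 MΩ; upper segment (1−x)·R_p = 1.576 MΩ.
R_L loads the lower segment: effective lower R = 1.180 MΩ.
V_out = 8.99 × 1.180/(1.576 + 1.180) = 3.849 V.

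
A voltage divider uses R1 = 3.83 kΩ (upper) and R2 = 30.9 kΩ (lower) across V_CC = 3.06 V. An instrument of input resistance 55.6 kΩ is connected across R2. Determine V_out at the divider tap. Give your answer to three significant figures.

V_out ≈ 2.57 V

R2 ‖ R_L = (30.9 × 55.6)/(30.9 + 55.6) = 19.86 kΩ.
Now apply the divider: V_out = 3.06 × 0.8383 = 2.565 V.
(Unloaded it would be 2.72 V; the load pulls it down.)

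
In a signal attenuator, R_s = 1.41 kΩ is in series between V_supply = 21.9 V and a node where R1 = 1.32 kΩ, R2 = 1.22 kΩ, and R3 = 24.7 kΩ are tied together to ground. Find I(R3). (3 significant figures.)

Combine the parallel branches: R_p = (1/1.32 + 1/1.22 + 1/24.7)⁻¹ = 0.6181 kΩ.
Node voltage V_A = V_supply · R_p/(R_s + R_p) = 21.9 × 0.3048 = 6.675 V.
Branch current I = V_A/R3 = 6.675/24.7 = 0.2702 mA.

I ≈ 0.270 mA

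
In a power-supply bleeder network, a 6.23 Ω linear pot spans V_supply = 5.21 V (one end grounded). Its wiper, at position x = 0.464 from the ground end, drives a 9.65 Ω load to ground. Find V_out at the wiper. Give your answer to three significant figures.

The pot divides into 3.339 Ω above the wiper and 2.891 Ω below.
R_L loads the lower segment: effective lower R = 2.224 Ω.
Loaded-divider output: V_out = 5.21 × 0.3998 = 2.083 V.

V_out ≈ 2.08 V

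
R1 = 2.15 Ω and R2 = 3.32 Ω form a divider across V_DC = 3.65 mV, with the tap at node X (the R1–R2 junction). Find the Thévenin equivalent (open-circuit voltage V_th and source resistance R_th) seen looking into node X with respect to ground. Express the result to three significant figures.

Open-circuit (no load on X): V_th = V_DC · R2/(R1 + R2) = 3.65 × 3.32/(2.150 + 3.32) = 2.215 mV.
Zeroing V_DC shorts the top of R1 to ground, so R_th = R1 ‖ R2 = 1.305 Ω.

V_th ≈ 2.22 mV, R_th ≈ 1.30 Ω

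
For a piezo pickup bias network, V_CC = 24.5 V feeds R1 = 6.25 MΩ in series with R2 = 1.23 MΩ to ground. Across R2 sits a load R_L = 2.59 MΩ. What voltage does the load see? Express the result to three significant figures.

V_out ≈ 2.88 V

R2 ‖ R_L = (1.23 × 2.59)/(1.23 + 2.59) = 0.8340 MΩ.
Then V_out = V_CC · R2'/(R1 + R2') = 24.5 × 0.8340/7.084 = 2.884 V.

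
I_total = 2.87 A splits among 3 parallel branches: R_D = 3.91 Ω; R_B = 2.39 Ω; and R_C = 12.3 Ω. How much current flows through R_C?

ΣG = 1/3.91 + 1/2.39 + 1/12.3 = 0.7555.
Current divider: I(R_C) = I_total · G_k/ΣG = 2.87 × (0.08130/0.7555) = 2.87 × 0.1076 = 0.3089 A.

I ≈ 0.309 A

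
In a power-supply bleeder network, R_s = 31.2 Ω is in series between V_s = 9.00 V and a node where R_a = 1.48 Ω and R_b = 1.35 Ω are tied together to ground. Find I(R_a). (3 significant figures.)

Combine the parallel branches: R_p = (1/1.48 + 1/1.35)⁻¹ = 0.7060 Ω.
V_A = 9.00 × 0.7060/31.91 = 0.1991 V.
Branch current I = V_A/R_a = 0.1991/1.48 = 0.1346 A.

I ≈ 0.135 A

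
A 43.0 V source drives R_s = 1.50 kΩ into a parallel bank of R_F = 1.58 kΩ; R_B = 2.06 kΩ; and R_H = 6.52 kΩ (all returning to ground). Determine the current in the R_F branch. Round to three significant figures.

Combine the parallel branches: R_p = (1/1.58 + 1/2.06 + 1/6.52)⁻¹ = 0.7863 kΩ.
Node voltage V_A = V_DC · R_p/(R_s + R_p) = 43.0 × 0.3439 = 14.79 V.
I(R_F) = V_A / R_F = 14.79/1.58 = 9.360 mA.
(Equivalently: I_total = 18.81 mA, then current-divider fraction G_k/ΣG = 0.4977.)

I ≈ 9.36 mA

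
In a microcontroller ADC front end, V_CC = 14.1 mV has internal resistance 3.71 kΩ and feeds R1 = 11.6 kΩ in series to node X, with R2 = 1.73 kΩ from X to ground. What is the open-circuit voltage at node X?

R1' = 3.71 + 11.6 = 15.31 kΩ (source resistance + R1).
V_th is the unloaded tap voltage: V_CC · R2/(R1'+R2) = 14.1 × 0.1015 = 1.432 mV.

V_th ≈ 1.43 mV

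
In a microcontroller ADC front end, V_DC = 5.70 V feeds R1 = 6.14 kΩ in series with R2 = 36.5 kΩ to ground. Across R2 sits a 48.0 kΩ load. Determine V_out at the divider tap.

First combine the lower leg with the load: R2 ‖ R_L = 20.73 kΩ.
Now apply the divider: V_out = 5.70 × 0.7715 = 4.398 V.

V_out ≈ 4.40 V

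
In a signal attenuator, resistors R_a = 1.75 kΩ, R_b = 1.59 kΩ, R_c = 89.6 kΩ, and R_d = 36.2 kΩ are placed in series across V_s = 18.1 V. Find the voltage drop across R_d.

Total series resistance ΣR = 1.75 + 1.59 + 89.6 + 36.2 = 129.1 kΩ.
Voltage divider: V = V_s · (36.20 / 129.1) = 18.1 × 0.2803 = 5.074 V.

V ≈ 5.07 V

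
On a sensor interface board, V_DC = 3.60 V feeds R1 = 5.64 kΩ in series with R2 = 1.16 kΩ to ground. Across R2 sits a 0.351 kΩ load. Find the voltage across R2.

The load sits in parallel with R2, giving an effective lower resistance R2' = R2·R_L/(R2+R_L) = 0.2695 kΩ.
Then V_out = V_DC · R2'/(R1 + R2') = 3.60 × 0.2695/5.909 = 0.1642 V.
(Unloaded it would be 0.614 V; the load pulls it down.)

V_out ≈ 0.164 V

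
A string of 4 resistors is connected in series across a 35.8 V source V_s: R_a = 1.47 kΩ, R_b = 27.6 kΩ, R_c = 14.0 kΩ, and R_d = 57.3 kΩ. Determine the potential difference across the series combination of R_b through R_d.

Series total: ΣR = 1.47 + 27.6 + 14.0 + 57.3 = 100.4 kΩ.
R_{R_b..R_d} = 27.6 + 14.0 + 57.3 = 98.90 kΩ.
Voltage divider: V = V_s · (98.90 / 100.4) = 35.8 × 0.9854 = 35.28 V.

V ≈ 35.3 V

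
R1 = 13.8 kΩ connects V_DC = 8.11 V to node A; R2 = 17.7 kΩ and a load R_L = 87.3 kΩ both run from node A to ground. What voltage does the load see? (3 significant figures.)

V_out ≈ 4.19 V

The load sits in parallel with R2, giving an effective lower resistance R2' = R2·R_L/(R2+R_L) = 14.72 kΩ.
Then V_out = V_DC · R2'/(R1 + R2') = 8.11 × 14.72/28.52 = 4.185 V.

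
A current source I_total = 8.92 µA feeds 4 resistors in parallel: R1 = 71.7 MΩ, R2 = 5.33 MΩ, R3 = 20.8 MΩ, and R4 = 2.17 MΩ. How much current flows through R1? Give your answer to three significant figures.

I ≈ 0.175 µA

Conductances: ΣG = 1/71.7 + 1/5.33 + 1/20.8 + 1/2.17 = 0.7105 (1/MΩ).
Current divider: I(R1) = I_total · G_k/ΣG = 8.92 × (0.01395/0.7105) = 8.92 × 0.01963 = 0.1751 µA.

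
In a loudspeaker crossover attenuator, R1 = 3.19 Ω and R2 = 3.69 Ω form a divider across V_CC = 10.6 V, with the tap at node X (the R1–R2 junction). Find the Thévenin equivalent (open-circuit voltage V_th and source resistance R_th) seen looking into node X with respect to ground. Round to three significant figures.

Open-circuit (no load on X): V_th = V_CC · R2/(R1 + R2) = 10.6 × 3.69/(3.190 + 3.69) = 5.685 V.
With V_CC suppressed (replaced by a short), R_th = R1 ‖ R2 = (3.190 × 3.69)/(3.190 + 3.69) = 1.711 Ω.

V_th ≈ 5.69 V, R_th ≈ 1.71 Ω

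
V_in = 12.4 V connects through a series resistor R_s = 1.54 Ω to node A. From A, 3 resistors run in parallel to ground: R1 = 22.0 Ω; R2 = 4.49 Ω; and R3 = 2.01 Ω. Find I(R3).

I ≈ 2.83 A

Parallel bank: R_p = 1/(1/22.0 + 1/4.49 + 1/2.01) = 1.306 Ω.
V_A = 12.4 × 1.306/2.846 = 5.690 V.
Branch current I = V_A/R3 = 5.690/2.01 = 2.831 A.
(Check via current divider: I_total = 4.357 A; share G_k/ΣG = 0.6498 → same result.)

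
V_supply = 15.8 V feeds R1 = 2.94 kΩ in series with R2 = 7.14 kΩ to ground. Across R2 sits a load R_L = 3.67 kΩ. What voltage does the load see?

V_out ≈ 7.14 V

The load sits in parallel with R2, giving an effective lower resistance R2' = R2·R_L/(R2+R_L) = 2.424 kΩ.
Now apply the divider: V_out = 15.8 × 0.4519 = 7.140 V.
(Unloaded it would be 11.2 V; the load pulls it down.)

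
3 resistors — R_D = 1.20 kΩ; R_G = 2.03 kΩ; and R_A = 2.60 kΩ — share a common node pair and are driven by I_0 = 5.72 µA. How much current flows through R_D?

Total conductance ΣG = 1/1.20 + 1/2.03 + 1/2.60 = 1.711 (units of 1/kΩ).
R_D takes the fraction G_k/ΣG = 0.8333/1.711 = 0.4872, so I = 5.72 × 0.4872 = 2.787 µA.

I ≈ 2.79 µA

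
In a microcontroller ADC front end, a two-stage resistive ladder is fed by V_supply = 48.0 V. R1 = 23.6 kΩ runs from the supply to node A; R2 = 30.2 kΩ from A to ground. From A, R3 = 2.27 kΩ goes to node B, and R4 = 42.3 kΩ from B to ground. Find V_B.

The second stage (R3 + R4 = 44.57 kΩ) loads node A in parallel with R2.
Effective lower resistance at A: R2 ‖ 44.57 = 18.00 kΩ.
V_A = 48.0 × 18.00/(23.6 + 18.00) = 20.77 V.
Then the unloaded second divider: V_B = V_A × R4/(R3+R4) = 20.77 × 0.9491 = 19.71 V.

V_B ≈ 19.7 V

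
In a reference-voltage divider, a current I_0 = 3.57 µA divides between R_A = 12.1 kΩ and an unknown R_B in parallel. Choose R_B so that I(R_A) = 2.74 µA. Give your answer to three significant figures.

The fraction through R_A equals R_B/(R_A+R_B).
2.74/3.57 = R_B/(R_A + R_B) → R_B = R_A · (0.7675)/(1 − 0.7675) = 12.1 × 3.301 = 39.94 kΩ.

R_B ≈ 39.9 kΩ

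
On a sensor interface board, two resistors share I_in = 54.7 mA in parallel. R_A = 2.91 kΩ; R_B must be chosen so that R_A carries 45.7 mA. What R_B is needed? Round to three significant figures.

The fraction through R_A equals R_B/(R_A+R_B).
With f = 0.8355, R_B = R_A · f/(1−f) = 2.91 × 5.078 = 14.78 kΩ.

R_B ≈ 14.8 kΩ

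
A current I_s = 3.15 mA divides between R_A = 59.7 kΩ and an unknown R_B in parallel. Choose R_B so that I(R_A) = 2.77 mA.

R_B ≈ 435 kΩ

In a two-way split, I_A/I_s = R_B/(R_A + R_B).
With f = 0.8794, R_B = R_A · f/(1−f) = 59.7 × 7.289 = 435.2 kΩ.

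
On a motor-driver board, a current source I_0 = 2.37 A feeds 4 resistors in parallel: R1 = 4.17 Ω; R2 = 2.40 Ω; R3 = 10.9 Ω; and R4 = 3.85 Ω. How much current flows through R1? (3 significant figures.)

I ≈ 0.564 A

Conductances: ΣG = 1/4.17 + 1/2.40 + 1/10.9 + 1/3.85 = 1.008 (1/Ω).
R1 takes the fraction G_k/ΣG = 0.2398/1.008 = 0.2379, so I = 2.37 × 0.2379 = 0.5639 A.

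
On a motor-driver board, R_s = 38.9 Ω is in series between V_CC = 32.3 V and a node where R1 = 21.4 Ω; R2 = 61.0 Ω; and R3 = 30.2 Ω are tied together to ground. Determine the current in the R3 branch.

Equivalent of the parallel group: R_p = 10.39 Ω.
V_A by voltage divider: V_A = 32.3 × 10.39/(38.9 + 10.39) = 6.809 V.
Branch current I = V_A/R3 = 6.809/30.2 = 0.2255 A.

I ≈ 0.225 A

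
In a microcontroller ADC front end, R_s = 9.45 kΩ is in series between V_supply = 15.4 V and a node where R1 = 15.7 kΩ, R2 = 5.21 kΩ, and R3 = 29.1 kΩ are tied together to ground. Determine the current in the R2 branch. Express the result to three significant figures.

I ≈ 0.790 mA

Equivalent of the parallel group: R_p = 3.448 kΩ.
Node voltage V_A = V_supply · R_p/(R_s + R_p) = 15.4 × 0.2673 = 4.117 V.
Branch current I = V_A/R2 = 4.117/5.21 = 0.7902 mA.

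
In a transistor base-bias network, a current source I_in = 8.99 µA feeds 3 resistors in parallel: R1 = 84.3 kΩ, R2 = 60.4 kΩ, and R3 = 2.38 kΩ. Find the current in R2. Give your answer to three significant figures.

Total conductance ΣG = 1/84.3 + 1/60.4 + 1/2.38 = 0.4486 (units of 1/kΩ).
R2 takes the fraction G_k/ΣG = 0.01656/0.4486 = 0.03691, so I = 8.99 × 0.03691 = 0.3318 µA.

I ≈ 0.332 µA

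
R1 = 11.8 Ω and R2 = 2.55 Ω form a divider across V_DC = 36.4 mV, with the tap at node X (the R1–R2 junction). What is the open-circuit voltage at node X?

With X open, the divider is unloaded: V_th = 36.4 × 2.55/14.35 = 6.468 mV.

V_th ≈ 6.47 mV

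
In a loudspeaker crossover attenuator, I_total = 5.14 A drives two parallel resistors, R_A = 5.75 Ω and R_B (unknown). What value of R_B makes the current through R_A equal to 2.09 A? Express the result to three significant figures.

R_B ≈ 3.94 Ω

The fraction through R_A equals R_B/(R_A+R_B).
2.09/5.14 = R_B/(R_A + R_B) → R_B = R_A · (0.4066)/(1 − 0.4066) = 5.75 × 0.6852 = 3.940 Ω.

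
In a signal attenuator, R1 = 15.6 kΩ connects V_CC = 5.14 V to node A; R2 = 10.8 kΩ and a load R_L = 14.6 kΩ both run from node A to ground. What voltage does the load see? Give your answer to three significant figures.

R2 ‖ R_L = (10.8 × 14.6)/(10.8 + 14.6) = 6.208 kΩ.
Then V_out = V_CC · R2'/(R1 + R2') = 5.14 × 6.208/21.81 = 1.463 V.
(Unloaded it would be 2.10 V; the load pulls it down.)

V_out ≈ 1.46 V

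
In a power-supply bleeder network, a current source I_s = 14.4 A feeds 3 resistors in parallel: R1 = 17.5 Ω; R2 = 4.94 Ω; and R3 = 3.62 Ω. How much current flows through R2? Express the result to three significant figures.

I ≈ 5.44 A

ΣG = 1/17.5 + 1/4.94 + 1/3.62 = 0.5358.
Current divider: I(R2) = I_s · G_k/ΣG = 14.4 × (0.2024/0.5358) = 14.4 × 0.3778 = 5.440 A.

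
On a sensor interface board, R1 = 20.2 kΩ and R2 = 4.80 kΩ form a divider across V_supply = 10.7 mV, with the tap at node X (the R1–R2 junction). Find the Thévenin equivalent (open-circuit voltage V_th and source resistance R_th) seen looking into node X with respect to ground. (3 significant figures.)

Open-circuit (no load on X): V_th = V_supply · R2/(R1 + R2) = 10.7 × 4.80/(20.20 + 4.80) = 2.054 mV.
With V_supply suppressed (replaced by a short), R_th = R1 ‖ R2 = (20.20 × 4.80)/(20.20 + 4.80) = 3.878 kΩ.

V_th ≈ 2.05 mV, R_th ≈ 3.88 kΩ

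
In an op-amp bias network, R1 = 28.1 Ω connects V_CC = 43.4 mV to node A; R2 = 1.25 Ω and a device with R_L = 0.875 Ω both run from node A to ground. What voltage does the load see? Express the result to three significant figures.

R2 ‖ R_L = (1.25 × 0.875)/(1.25 + 0.875) = 0.5147 Ω.
Now apply the divider: V_out = 43.4 × 0.01799 = 0.7807 mV.

V_out ≈ 0.781 mV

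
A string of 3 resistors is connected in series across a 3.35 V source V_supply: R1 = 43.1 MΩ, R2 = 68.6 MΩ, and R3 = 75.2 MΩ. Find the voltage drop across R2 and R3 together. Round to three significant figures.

ΣR = 43.1 + 68.6 + 75.2 = 186.9 MΩ.
R_{R2..R3} = 68.6 + 75.2 = 143.8 MΩ.
V = V_supply · R/ΣR = 3.35 × 0.7694 = 2.577 V.

V ≈ 2.58 V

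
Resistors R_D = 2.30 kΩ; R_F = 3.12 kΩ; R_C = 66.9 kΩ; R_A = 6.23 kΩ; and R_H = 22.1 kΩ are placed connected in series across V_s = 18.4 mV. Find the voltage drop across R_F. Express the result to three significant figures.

V ≈ 0.570 mV

Total series resistance ΣR = 2.30 + 3.12 + 66.9 + 6.23 + 22.1 = 100.7 kΩ.
Voltage divider: V = V_s · (3.120 / 100.7) = 18.4 × 0.03100 = 0.5704 mV.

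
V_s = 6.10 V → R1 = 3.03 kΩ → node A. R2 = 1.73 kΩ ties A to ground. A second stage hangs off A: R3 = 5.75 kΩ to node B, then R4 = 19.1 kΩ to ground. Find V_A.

V_A ≈ 2.12 V

Looking into the second stage from A: R3 + R4 = 24.85 kΩ appears in parallel with R2.
R2 ‖ (R3+R4) = 1.617 kΩ.
V_A = 6.10 × 1.617/(3.03 + 1.617) = 2.123 V.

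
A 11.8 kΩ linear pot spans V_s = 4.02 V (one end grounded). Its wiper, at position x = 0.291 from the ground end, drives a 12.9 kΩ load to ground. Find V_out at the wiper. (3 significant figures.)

Lower segment x·R_p = 3.434 kΩ; upper segment (1−x)·R_p = 8.366 kΩ.
(x·R_p) ‖ R_L = 2.712 kΩ.
Loaded-divider output: V_out = 4.02 × 0.2448 = 0.9841 V.

V_out ≈ 0.984 V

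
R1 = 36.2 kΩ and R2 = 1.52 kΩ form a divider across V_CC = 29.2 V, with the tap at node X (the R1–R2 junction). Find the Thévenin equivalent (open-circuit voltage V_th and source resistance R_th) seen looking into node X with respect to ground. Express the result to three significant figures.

With X open, the divider is unloaded: V_th = 29.2 × 1.52/37.72 = 1.177 V.
With V_CC suppressed (replaced by a short), R_th = R1 ‖ R2 = (36.20 × 1.52)/(36.20 + 1.52) = 1.459 kΩ.

V_th ≈ 1.18 V, R_th ≈ 1.46 kΩ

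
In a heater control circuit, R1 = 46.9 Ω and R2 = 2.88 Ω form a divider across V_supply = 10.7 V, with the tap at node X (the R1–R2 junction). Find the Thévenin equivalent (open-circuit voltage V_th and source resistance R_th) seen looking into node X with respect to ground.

V_th ≈ 0.619 V, R_th ≈ 2.71 Ω

V_th is the unloaded tap voltage: V_supply · R2/(R1+R2) = 10.7 × 0.05785 = 0.6190 V.
Zeroing V_supply shorts the top of R1 to ground, so R_th = R1 ‖ R2 = 2.713 Ω.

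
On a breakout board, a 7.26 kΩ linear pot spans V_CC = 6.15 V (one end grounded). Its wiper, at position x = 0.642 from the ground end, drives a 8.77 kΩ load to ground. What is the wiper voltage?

V_out ≈ 3.32 V

Split the track: R_lower = x·R_p = 4.661 kΩ, R_upper = (1−x)·R_p = 2.599 kΩ.
(x·R_p) ‖ R_L = 3.043 kΩ.
Loaded-divider output: V_out = 6.15 × 0.5394 = 3.317 V.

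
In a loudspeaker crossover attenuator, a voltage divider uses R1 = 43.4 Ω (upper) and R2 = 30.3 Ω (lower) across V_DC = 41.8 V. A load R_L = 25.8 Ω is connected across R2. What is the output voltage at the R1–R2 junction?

V_out ≈ 10.2 V

The load sits in parallel with R2, giving an effective lower resistance R2' = R2·R_L/(R2+R_L) = 13.93 Ω.
Then V_out = V_DC · R2'/(R1 + R2') = 41.8 × 13.93/57.33 = 10.16 V.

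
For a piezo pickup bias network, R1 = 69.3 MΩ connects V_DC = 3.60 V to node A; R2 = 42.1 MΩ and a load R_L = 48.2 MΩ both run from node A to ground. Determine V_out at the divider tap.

V_out ≈ 0.882 V

R2 ‖ R_L = (42.1 × 48.2)/(42.1 + 48.2) = 22.47 MΩ.
Then V_out = V_DC · R2'/(R1 + R2') = 3.60 × 22.47/91.77 = 0.8815 V.
(Unloaded it would be 1.36 V; the load pulls it down.)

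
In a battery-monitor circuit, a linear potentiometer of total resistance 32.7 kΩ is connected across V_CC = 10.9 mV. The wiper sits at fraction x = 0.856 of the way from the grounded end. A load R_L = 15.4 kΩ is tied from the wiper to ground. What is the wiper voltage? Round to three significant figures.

Lower segment x·R_p = 27.99 kΩ; upper segment (1−x)·R_p = 4.709 kΩ.
R_L loads the lower segment: effective lower R = 9.934 kΩ.
Then V_out = V_CC · 9.934/(4.709 + 9.934) = 7.395 mV.
(Unloaded: V_out = x·V_CC = 9.33 mV.)

V_out ≈ 7.39 mV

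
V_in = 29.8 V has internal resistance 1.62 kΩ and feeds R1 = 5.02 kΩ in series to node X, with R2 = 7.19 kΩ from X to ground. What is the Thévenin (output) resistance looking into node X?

R_th ≈ 3.45 kΩ

R1' = 1.62 + 5.02 = 6.640 kΩ (source resistance + R1).
Looking into X with the source shorted: R_th = R1'·R2/(R1'+R2) = 6.640 × 7.19/13.83 = 3.452 kΩ.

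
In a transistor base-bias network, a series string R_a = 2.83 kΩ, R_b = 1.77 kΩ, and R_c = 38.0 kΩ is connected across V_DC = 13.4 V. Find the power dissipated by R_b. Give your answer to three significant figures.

The common current is I = 13.4/42.60 = 0.3146 mA.
P = I²R = 0.09894 × 1.77 = 0.1751 mW.

P ≈ 0.175 mW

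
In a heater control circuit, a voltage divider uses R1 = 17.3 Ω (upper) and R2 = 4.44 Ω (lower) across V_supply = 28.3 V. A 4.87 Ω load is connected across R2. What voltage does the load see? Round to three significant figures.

V_out ≈ 3.35 V

The load sits in parallel with R2, giving an effective lower resistance R2' = R2·R_L/(R2+R_L) = 2.323 Ω.
Then V_out = V_supply · R2'/(R1 + R2') = 28.3 × 2.323/19.62 = 3.350 V.
(Unloaded it would be 5.78 V; the load pulls it down.)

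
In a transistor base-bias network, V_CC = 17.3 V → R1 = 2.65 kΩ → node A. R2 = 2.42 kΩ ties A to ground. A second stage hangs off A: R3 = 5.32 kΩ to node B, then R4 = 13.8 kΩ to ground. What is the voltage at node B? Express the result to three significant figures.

V_B ≈ 5.59 V

The second stage (R3 + R4 = 19.12 kΩ) loads node A in parallel with R2.
Effective lower resistance at A: R2 ‖ 19.12 = 2.148 kΩ.
V_A = 17.3 × 2.148/(2.65 + 2.148) = 7.745 V.
Then the unloaded second divider: V_B = V_A × R4/(R3+R4) = 7.745 × 0.7218 = 5.590 V.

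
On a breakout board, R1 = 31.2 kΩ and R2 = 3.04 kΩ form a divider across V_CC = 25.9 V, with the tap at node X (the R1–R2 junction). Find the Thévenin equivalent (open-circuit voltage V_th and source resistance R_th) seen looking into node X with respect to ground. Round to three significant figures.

V_th ≈ 2.30 V, R_th ≈ 2.77 kΩ

Open-circuit (no load on X): V_th = V_CC · R2/(R1 + R2) = 25.9 × 3.04/(31.20 + 3.04) = 2.300 V.
Zeroing V_CC shorts the top of R1 to ground, so R_th = R1 ‖ R2 = 2.770 kΩ.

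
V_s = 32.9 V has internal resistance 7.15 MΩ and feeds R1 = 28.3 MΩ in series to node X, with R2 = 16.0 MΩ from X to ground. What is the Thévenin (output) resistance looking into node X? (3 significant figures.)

R1' = 7.15 + 28.3 = 35.45 MΩ (source resistance + R1).
Zeroing V_s shorts the top of R1' to ground, so R_th = R1' ‖ R2 = 11.02 MΩ.

R_th ≈ 11.0 MΩ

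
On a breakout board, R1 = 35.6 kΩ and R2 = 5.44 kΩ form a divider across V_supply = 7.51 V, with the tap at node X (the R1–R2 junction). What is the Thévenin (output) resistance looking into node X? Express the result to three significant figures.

R_th ≈ 4.72 kΩ

Zeroing V_supply shorts the top of R1 to ground, so R_th = R1 ‖ R2 = 4.719 kΩ.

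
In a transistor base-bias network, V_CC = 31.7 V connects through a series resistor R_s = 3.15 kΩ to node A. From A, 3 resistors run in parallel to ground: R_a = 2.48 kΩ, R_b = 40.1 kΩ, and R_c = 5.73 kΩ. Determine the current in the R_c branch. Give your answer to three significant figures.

Parallel bank: R_p = 1/(1/2.48 + 1/40.1 + 1/5.73) = 1.659 kΩ.
Node voltage V_A = V_CC · R_p/(R_s + R_p) = 31.7 × 0.3450 = 10.94 V.
Branch current I = V_A/R_c = 10.94/5.73 = 1.909 mA.
(Check via current divider: I_total = 6.591 mA; share G_k/ΣG = 0.2896 → same result.)

I ≈ 1.91 mA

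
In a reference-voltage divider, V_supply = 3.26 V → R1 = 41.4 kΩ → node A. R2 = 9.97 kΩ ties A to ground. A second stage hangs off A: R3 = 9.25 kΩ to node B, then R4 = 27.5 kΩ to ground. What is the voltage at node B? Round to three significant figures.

Looking into the second stage from A: R3 + R4 = 36.75 kΩ appears in parallel with R2.
Effective lower resistance at A: R2 ‖ 36.75 = 7.842 kΩ.
So V_A = 3.26 × 0.1593 = 0.5192 V.
Stage 2 is unloaded, so V_B = V_A · R4/(R3+R4) = 0.5192 × 27.5/36.75 = 0.3885 V.

V_B ≈ 0.389 V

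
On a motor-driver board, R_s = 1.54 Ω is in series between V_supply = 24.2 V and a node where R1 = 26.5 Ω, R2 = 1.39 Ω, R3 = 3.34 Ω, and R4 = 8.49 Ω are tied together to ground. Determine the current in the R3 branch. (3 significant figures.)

Combine the parallel branches: R_p = (1/26.5 + 1/1.39 + 1/3.34 + 1/8.49)⁻¹ = 0.8515 Ω.
V_A by voltage divider: V_A = 24.2 × 0.8515/(1.54 + 0.8515) = 8.617 V.
I(R3) = V_A / R3 = 8.617/3.34 = 2.580 A.

I ≈ 2.58 A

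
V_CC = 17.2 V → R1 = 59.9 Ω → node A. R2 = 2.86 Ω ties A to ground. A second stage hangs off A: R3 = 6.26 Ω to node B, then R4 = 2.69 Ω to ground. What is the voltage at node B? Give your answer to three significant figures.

V_B ≈ 0.181 V

Looking into the second stage from A: R3 + R4 = 8.950 Ω appears in parallel with R2.
R2 ‖ (R3+R4) = 2.167 Ω.
So V_A = 17.2 × 0.03492 = 0.6006 V.
Stage 2 is unloaded, so V_B = V_A · R4/(R3+R4) = 0.6006 × 2.69/8.950 = 0.1805 V.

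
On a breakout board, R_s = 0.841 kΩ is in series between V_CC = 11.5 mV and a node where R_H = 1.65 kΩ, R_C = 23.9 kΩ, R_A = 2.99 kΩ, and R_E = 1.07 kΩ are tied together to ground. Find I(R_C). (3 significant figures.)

Parallel bank: R_p = 1/(1/1.65 + 1/23.9 + 1/2.99 + 1/1.07) = 0.5217 kΩ.
V_A = 11.5 × 0.5217/1.363 = 4.403 mV.
Branch current I = V_A/R_C = 4.403/23.9 = 0.1842 µA.

I ≈ 0.184 µA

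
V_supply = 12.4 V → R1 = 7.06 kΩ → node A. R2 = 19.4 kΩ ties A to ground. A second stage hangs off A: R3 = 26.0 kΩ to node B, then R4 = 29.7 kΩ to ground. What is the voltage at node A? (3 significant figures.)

Node A sees R2 in parallel with the series input of stage 2, R3 + R4 = 55.70 kΩ.
Effective lower resistance at A: R2 ‖ 55.70 = 14.39 kΩ.
So V_A = 12.4 × 0.6708 = 8.318 V.

V_A ≈ 8.32 V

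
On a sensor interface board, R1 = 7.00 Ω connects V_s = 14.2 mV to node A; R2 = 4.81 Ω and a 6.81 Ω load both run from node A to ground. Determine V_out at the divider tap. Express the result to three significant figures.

V_out ≈ 4.08 mV

First combine the lower leg with the load: R2 ‖ R_L = 2.819 Ω.
Voltage divider with the loaded lower leg: V_out = 14.2 × 2.819/(7.00 + 2.819) = 14.2 × 0.2871 = 4.077 mV.
(Unloaded it would be 5.78 mV; the load pulls it down.)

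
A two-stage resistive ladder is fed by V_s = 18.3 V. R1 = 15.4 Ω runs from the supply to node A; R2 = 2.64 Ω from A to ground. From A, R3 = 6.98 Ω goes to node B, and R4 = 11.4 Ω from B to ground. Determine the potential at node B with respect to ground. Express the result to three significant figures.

Node A sees R2 in parallel with the series input of stage 2, R3 + R4 = 18.38 Ω.
Effective lower resistance at A: R2 ‖ 18.38 = 2.308 Ω.
So V_A = 18.3 × 0.1304 = 2.386 V.
Then the unloaded second divider: V_B = V_A × R4/(R3+R4) = 2.386 × 0.6202 = 1.480 V.

V_B ≈ 1.48 V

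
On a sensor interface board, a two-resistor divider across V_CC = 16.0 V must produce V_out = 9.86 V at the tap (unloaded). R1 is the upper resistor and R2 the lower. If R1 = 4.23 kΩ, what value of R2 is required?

Required fraction k = V_out/V_CC = 0.6162.
R2 = R1 · 0.6162/(1 − 0.6162) = 6.793 kΩ.

R2 ≈ 6.79 kΩ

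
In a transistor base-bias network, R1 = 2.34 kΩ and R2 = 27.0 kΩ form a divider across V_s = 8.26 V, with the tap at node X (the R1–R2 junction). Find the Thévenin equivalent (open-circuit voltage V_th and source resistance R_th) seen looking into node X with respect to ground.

With X open, the divider is unloaded: V_th = 8.26 × 27.0/29.34 = 7.601 V.
Looking into X with the source shorted: R_th = R1·R2/(R1+R2) = 2.340 × 27.0/29.34 = 2.153 kΩ.

V_th ≈ 7.60 V, R_th ≈ 2.15 kΩ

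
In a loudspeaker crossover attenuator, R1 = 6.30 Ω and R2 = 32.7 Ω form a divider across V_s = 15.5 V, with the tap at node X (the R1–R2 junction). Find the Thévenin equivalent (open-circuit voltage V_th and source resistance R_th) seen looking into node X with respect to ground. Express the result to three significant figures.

V_th ≈ 13.0 V, R_th ≈ 5.28 Ω

Open-circuit (no load on X): V_th = V_s · R2/(R1 + R2) = 15.5 × 32.7/(6.300 + 32.7) = 13.00 V.
Looking into X with the source shorted: R_th = R1·R2/(R1+R2) = 6.300 × 32.7/39.00 = 5.282 Ω.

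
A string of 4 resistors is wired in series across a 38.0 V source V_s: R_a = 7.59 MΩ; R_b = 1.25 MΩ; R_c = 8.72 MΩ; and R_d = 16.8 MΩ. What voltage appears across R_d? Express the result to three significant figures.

V ≈ 18.6 V

ΣR = 7.59 + 1.25 + 8.72 + 16.8 = 34.36 MΩ.
Voltage divider: V = V_s · (16.80 / 34.36) = 38.0 × 0.4889 = 18.58 V.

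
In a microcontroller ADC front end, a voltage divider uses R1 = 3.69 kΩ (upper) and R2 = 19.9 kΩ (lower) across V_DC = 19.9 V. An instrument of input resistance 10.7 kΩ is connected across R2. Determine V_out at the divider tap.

V_out ≈ 13.0 V

R2 ‖ R_L = (19.9 × 10.7)/(19.9 + 10.7) = 6.958 kΩ.
Voltage divider with the loaded lower leg: V_out = 19.9 × 6.958/(3.69 + 6.958) = 19.9 × 0.6535 = 13.00 V.
(Unloaded it would be 16.8 V; the load pulls it down.)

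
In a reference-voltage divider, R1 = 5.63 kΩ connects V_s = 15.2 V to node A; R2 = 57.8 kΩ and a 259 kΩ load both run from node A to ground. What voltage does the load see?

V_out ≈ 13.6 V

R2 ‖ R_L = (57.8 × 259)/(57.8 + 259) = 47.25 kΩ.
Now apply the divider: V_out = 15.2 × 0.8935 = 13.58 V.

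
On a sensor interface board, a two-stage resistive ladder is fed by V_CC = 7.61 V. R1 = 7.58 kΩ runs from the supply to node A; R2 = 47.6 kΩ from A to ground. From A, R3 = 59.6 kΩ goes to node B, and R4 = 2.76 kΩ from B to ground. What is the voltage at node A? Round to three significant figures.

Node A sees R2 in parallel with the series input of stage 2, R3 + R4 = 62.36 kΩ.
R2 ‖ (R3+R4) = 26.99 kΩ.
V_A = 7.61 × 26.99/(7.58 + 26.99) = 5.942 V.

V_A ≈ 5.94 V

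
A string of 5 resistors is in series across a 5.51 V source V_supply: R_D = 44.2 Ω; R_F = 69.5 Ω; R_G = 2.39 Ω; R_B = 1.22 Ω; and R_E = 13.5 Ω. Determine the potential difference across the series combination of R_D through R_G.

Series total: ΣR = 44.2 + 69.5 + 2.39 + 1.22 + 13.5 = 130.8 Ω.
R_{R_D..R_G} = 44.2 + 69.5 + 2.39 = 116.1 Ω.
By the voltage-divider rule, V = 5.51 × 116.1/130.8 = 4.890 V.

V ≈ 4.89 V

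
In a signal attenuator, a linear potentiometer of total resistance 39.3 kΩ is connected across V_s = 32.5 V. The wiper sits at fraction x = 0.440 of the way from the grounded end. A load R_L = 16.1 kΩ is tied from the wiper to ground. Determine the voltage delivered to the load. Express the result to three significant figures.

Split the track: R_lower = x·R_p = 17.29 kΩ, R_upper = (1−x)·R_p = 22.01 kΩ.
(x·R_p) ‖ R_L = 8.337 kΩ.
Then V_out = V_s · 8.337/(22.01 + 8.337) = 8.929 V.

V_out ≈ 8.93 V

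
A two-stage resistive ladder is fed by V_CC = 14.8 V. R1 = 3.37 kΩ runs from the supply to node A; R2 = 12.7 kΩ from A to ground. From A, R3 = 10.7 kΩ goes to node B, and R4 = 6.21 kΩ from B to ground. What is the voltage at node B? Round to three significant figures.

V_B ≈ 3.71 V

Looking into the second stage from A: R3 + R4 = 16.91 kΩ appears in parallel with R2.
R2 ‖ (R3+R4) = 7.253 kΩ.
V_A = 14.8 × 7.253/(3.37 + 7.253) = 10.10 V.
V_B = V_A × 0.3672 = 3.711 V.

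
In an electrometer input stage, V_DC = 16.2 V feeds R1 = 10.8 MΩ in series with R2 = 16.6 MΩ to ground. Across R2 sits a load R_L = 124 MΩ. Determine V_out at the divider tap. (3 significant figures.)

First combine the lower leg with the load: R2 ‖ R_L = 14.64 MΩ.
Voltage divider with the loaded lower leg: V_out = 16.2 × 14.64/(10.8 + 14.64) = 16.2 × 0.5755 = 9.323 V.

V_out ≈ 9.32 V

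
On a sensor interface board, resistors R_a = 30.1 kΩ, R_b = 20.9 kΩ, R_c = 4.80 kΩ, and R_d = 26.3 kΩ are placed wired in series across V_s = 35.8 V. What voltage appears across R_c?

V ≈ 2.09 V

Total series resistance ΣR = 30.1 + 20.9 + 4.80 + 26.3 = 82.10 kΩ.
By the voltage-divider rule, V = 35.8 × 4.800/82.10 = 2.093 V.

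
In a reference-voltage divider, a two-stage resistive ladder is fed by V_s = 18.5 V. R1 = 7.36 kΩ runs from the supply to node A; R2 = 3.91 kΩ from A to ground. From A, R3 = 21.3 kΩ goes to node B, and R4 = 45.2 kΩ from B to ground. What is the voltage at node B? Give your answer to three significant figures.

Node A sees R2 in parallel with the series input of stage 2, R3 + R4 = 66.50 kΩ.
R2 ‖ (R3+R4) = 3.693 kΩ.
V_A = 18.5 × 3.693/(7.36 + 3.693) = 6.181 V.
V_B = V_A × 0.6797 = 4.201 V.

V_B ≈ 4.20 V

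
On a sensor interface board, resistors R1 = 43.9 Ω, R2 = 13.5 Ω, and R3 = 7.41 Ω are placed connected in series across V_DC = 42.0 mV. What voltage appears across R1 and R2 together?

V ≈ 37.2 mV

Series total: ΣR = 43.9 + 13.5 + 7.41 = 64.81 Ω.
R_{R1..R2} = 43.9 + 13.5 = 57.40 Ω.
Voltage divider: V = V_DC · (57.40 / 64.81) = 42.0 × 0.8857 = 37.20 mV.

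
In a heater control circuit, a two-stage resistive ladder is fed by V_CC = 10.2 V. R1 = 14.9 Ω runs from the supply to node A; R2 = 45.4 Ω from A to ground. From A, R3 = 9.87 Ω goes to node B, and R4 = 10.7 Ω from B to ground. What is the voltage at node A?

Looking into the second stage from A: R3 + R4 = 20.57 Ω appears in parallel with R2.
R2 ‖ (R3+R4) = 14.16 Ω.
First divider: V_A = V_CC · 14.16/(14.9 + 14.16) = 4.969 V.

V_A ≈ 4.97 V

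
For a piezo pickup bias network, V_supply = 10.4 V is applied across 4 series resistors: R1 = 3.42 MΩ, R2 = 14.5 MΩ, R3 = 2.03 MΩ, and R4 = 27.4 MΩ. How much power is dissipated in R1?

ΣR = 47.35 MΩ → I = 10.4/47.35 = 0.2196 µA.
P(R1) = I²·R1 = (0.2196)² × 3.42 = 0.1650 µW.

P ≈ 0.165 µW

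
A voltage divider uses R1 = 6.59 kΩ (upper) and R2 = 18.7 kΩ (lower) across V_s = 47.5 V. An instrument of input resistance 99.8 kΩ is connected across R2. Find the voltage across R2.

R2 ‖ R_L = (18.7 × 99.8)/(18.7 + 99.8) = 15.75 kΩ.
Then V_out = V_s · R2'/(R1 + R2') = 47.5 × 15.75/22.34 = 33.49 V.
(Unloaded it would be 35.1 V; the load pulls it down.)

V_out ≈ 33.5 V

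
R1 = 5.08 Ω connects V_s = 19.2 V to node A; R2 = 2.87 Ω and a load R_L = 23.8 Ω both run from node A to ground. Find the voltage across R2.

First combine the lower leg with the load: R2 ‖ R_L = 2.561 Ω.
Now apply the divider: V_out = 19.2 × 0.3352 = 6.435 V.

V_out ≈ 6.44 V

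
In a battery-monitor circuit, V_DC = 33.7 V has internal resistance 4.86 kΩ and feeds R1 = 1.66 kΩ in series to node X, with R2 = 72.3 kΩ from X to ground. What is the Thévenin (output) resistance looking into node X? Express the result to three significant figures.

R_th ≈ 5.98 kΩ

R1' = 4.86 + 1.66 = 6.520 kΩ (source resistance + R1).
With V_DC suppressed (replaced by a short), R_th = R1' ‖ R2 = (6.520 × 72.3)/(6.520 + 72.3) = 5.981 kΩ.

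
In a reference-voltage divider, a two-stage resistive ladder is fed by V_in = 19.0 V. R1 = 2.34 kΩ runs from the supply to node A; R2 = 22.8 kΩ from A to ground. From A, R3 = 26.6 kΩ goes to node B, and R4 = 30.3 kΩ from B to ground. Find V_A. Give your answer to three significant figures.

Looking into the second stage from A: R3 + R4 = 56.90 kΩ appears in parallel with R2.
R2 ‖ (R3+R4) = 16.28 kΩ.
First divider: V_A = V_in · 16.28/(2.34 + 16.28) = 16.61 V.

V_A ≈ 16.6 V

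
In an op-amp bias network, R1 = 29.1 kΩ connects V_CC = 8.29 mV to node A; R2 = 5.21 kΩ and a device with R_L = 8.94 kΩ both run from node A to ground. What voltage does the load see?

V_out ≈ 0.842 mV

The load sits in parallel with R2, giving an effective lower resistance R2' = R2·R_L/(R2+R_L) = 3.292 kΩ.
Voltage divider with the loaded lower leg: V_out = 8.29 × 3.292/(29.1 + 3.292) = 8.29 × 0.1016 = 0.8424 mV.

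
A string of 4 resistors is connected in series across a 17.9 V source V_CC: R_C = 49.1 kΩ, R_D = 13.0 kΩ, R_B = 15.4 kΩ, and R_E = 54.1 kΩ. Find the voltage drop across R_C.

Series total: ΣR = 49.1 + 13.0 + 15.4 + 54.1 = 131.6 kΩ.
Voltage divider: V = V_CC · (49.10 / 131.6) = 17.9 × 0.3731 = 6.678 V.

V ≈ 6.68 V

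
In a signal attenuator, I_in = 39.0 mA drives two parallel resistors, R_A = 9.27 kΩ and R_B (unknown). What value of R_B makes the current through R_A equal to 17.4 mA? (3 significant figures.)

Two-branch current divider: I_A = I_in · R_B/(R_A + R_B).
With f = 0.4462, R_B = R_A · f/(1−f) = 9.27 × 0.8056 = 7.467 kΩ.

R_B ≈ 7.47 kΩ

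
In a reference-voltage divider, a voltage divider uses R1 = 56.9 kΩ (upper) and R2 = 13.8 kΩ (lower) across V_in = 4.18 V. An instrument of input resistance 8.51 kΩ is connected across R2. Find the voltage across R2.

The load sits in parallel with R2, giving an effective lower resistance R2' = R2·R_L/(R2+R_L) = 5.264 kΩ.
Now apply the divider: V_out = 4.18 × 0.08468 = 0.3540 V.

V_out ≈ 0.354 V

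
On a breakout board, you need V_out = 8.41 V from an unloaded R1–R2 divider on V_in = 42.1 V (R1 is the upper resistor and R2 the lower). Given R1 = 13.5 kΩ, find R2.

The divider ratio is R2/(R1+R2) = 8.41/42.1 = 0.1998.
Rearranging, R2 = R1·k/(1−k) = 13.5 × 0.2496 = 3.370 kΩ.

R2 ≈ 3.37 kΩ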